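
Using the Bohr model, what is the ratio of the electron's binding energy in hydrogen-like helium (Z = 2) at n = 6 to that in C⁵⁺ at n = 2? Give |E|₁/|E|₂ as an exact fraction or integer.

|E| ∝ Z^2 · n^-2
|E|₁/|E|₂ = (2/6)^2 · (6/2)^-2 = 1/81

1/81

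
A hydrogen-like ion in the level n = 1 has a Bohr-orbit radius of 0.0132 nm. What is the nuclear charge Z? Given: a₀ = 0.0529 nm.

4

r_n = n²a₀/Z ⇒ Z = n²a₀/r = 1² × 0.0529 / 0.0132 ≈ 4.01
Z = 4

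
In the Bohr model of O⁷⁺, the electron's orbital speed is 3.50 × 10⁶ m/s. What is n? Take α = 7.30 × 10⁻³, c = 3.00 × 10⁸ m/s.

5

v_n = Zαc/n ⇒ n = Zαc/v = 8 × 0.00730 × 3.00 × 10⁸ / 3.50 × 10⁶ ≈ 5.01
n = 5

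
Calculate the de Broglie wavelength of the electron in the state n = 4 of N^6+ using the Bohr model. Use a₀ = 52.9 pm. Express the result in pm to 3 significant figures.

The Bohr quantisation condition is nλ = 2πr_n.
r_n = n²a₀/Z = 121 pm
λ = 2πr_n/n = 2π·121/4 = 190 pm

190 pm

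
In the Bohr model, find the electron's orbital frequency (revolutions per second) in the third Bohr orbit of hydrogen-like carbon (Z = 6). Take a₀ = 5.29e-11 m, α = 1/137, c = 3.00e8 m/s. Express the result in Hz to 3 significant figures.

r = n²a₀/Z = 7.94e-11 m, v = Zαc/n = 4.38e6 m/s
f = v/(2πr) = 8.78e15 Hz

8.78e15 Hz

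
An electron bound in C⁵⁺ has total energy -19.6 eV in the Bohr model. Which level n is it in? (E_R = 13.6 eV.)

5

E_n = −E_R Z²/n² ⇒ n² = E_R Z²/(−E_n) = 13.6 × 6² / 19.6 ≈ 24.98
n = 5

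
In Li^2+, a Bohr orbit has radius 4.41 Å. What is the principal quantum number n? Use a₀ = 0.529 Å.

r_n = n²a₀/Z ⇒ n² = rZ/a₀ = 4.41 × 3 / 0.529 ≈ 25.01
n = 5

5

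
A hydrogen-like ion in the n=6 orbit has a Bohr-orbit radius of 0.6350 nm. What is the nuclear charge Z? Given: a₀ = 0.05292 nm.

3

r_n = n²a₀/Z ⇒ Z = n²a₀/r = 6² × 0.05292 / 0.6350 ≈ 3.00
Z = 3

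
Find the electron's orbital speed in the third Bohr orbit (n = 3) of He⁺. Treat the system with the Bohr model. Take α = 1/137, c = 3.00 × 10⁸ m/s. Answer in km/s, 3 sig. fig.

v_n = Zαc/n = 2 × 0.00730 × 3.00 × 10⁸ / 3
    = 1460 km/s

1460 km/s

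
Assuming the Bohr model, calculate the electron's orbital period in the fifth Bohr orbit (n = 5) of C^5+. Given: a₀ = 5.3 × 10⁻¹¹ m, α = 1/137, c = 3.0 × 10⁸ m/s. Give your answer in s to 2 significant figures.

5.3 × 10⁻¹⁶ s

r = n²a₀/Z = 5²·5.3 × 10⁻¹¹/6 = 2.2 × 10⁻¹⁰ m
v = Zαc/n = 6·0.0073·3.0 × 10⁸/5 = 2.6 × 10⁶ m/s
T = 2πr/v = 5.3 × 10⁻¹⁶ s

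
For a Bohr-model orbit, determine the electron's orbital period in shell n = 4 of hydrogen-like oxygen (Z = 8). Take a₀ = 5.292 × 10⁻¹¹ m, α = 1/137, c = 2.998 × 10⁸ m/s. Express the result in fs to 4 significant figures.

r = n²a₀/Z = 4²·5.292 × 10⁻¹¹/8 = 1.058 × 10⁻¹⁰ m
v = Zαc/n = 8·0.007299·2.998 × 10⁸/4 = 4.377 × 10⁶ m/s
T = 2πr/v = 1.519 × 10⁻¹⁶ s = 0.1519 fs

0.1519 fs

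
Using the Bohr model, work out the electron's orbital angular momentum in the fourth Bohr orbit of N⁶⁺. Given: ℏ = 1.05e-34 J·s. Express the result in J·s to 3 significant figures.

4.20e-34 J·s

L_n = nℏ = 4 × 1.05e-34 = 4.20e-34 J·s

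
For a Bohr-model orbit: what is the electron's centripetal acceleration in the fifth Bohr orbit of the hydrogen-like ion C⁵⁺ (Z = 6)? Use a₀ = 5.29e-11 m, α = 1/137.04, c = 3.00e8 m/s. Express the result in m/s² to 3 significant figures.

r = n²a₀/Z = 2.20e-10 m, v = Zαc/n = 2.63e6 m/s
a = v²/r = (2.63e6)² / 2.20e-10 = 3.13e22 m/s²

3.13e22 m/s²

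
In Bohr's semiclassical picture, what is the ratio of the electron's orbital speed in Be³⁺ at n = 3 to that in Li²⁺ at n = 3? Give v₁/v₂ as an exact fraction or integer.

4/3

v ∝ Z^1 · n^-1
v₁/v₂ = (4/3)^1 · (3/3)^-1 = 4/3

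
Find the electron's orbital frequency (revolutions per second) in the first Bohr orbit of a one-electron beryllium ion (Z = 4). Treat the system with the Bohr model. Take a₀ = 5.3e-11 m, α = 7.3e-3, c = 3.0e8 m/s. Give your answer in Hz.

r = n²a₀/Z = 1.3e-11 m, v = Zαc/n = 8.8e6 m/s
f = v/(2πr) = 1.1e17 Hz

1.1e17 Hz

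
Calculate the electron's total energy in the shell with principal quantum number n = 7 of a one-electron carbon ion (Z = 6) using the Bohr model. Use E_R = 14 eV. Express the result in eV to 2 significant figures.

E_n = −E_R·Z²/n² = −14 × 6²/7² = -10 eV

-10 eV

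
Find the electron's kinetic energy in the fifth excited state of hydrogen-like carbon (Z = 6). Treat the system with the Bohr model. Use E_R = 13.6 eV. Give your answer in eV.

For a Coulomb orbit the virial theorem gives K = −E_n.
E_n = −E_R·Z²/n², so K = E_R·Z²/n² = 13.6 × 6²/6² = 13.6 eV

13.6 eV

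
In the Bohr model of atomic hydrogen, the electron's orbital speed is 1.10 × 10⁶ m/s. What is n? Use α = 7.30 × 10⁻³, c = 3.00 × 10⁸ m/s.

v_n = Zαc/n ⇒ n = Zαc/v = 1 × 0.00730 × 3.00 × 10⁸ / 1.10 × 10⁶ ≈ 1.99
n = 2

2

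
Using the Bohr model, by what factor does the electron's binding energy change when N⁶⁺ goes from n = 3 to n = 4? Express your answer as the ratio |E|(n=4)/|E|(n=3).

9/16

|E| ∝ Z^2 · n^-2; with Z fixed, |E| ∝ n^-2.
|E|(n=4)/|E|(n=3) = (4/3)^-2 = 9/16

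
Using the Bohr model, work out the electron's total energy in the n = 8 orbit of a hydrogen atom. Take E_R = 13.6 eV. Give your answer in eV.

E_n = −E_R·Z²/n² = −13.6 × 1²/8² = -0.212 eV

-0.212 eV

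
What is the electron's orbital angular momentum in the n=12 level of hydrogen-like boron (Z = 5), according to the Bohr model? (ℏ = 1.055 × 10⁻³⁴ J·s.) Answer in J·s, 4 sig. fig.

L_n = nℏ = 12 × 1.055 × 10⁻³⁴ = 1.266 × 10⁻³³ J·s

1.266 × 10⁻³³ J·s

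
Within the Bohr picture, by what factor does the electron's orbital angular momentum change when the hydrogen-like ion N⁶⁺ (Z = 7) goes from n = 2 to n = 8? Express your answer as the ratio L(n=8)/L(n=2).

L = nℏ depends only on n, so L ∝ n.
L(n=8)/L(n=2) = (8/2)^1 = 4

4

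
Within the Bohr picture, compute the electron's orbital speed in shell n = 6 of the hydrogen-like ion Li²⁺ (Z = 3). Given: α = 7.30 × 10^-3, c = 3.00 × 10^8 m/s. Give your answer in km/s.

1100 km/s

v_n = Zαc/n = 3 × 0.00730 × 3.00 × 10^8 / 6
    = 1100 km/s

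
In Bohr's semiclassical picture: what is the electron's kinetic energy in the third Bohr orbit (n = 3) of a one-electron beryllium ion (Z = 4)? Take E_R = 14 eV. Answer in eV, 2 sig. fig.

25 eV

For a Coulomb orbit the virial theorem gives K = −E_n.
E_n = −E_R·Z²/n², so K = E_R·Z²/n² = 14 × 4²/3² = 25 eV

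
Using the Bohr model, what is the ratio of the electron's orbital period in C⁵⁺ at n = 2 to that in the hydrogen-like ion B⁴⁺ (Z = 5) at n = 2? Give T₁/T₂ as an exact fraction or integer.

25/36

T ∝ Z^-2 · n^3
T₁/T₂ = (6/5)^-2 · (2/2)^3 = 25/36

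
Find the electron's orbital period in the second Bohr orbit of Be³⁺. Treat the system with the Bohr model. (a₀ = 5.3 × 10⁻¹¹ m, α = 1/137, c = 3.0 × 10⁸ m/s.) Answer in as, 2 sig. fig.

76 as

r = n²a₀/Z = 2²·5.3 × 10⁻¹¹/4 = 5.3 × 10⁻¹¹ m
v = Zαc/n = 4·0.0073·3.0 × 10⁸/2 = 4.4 × 10⁶ m/s
T = 2πr/v = 7.6 × 10⁻¹⁷ s = 76 as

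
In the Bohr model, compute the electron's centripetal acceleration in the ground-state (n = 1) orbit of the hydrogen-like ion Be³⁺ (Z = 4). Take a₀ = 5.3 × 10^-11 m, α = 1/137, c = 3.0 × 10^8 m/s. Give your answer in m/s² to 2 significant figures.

5.8 × 10^24 m/s²

r = n²a₀/Z = 1.3 × 10^-11 m, v = Zαc/n = 8.8 × 10^6 m/s
a = v²/r = (8.8 × 10^6)² / 1.3 × 10^-11 = 5.8 × 10^24 m/s²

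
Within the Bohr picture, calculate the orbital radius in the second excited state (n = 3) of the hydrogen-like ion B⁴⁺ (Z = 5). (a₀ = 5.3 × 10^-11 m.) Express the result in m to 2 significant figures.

r_n = n²a₀/Z = 3² × 5.3 × 10^-11 / 5
    = 9 × 5.3 × 10^-11 / 5 = 9.5 × 10^-11 m

9.5 × 10^-11 m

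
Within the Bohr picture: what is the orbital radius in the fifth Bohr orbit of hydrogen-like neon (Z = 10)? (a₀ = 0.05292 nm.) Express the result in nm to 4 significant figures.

r_n = n²a₀/Z = 5² × 0.05292 / 10
    = 25 × 0.05292 / 10 = 0.1323 nm

0.1323 nm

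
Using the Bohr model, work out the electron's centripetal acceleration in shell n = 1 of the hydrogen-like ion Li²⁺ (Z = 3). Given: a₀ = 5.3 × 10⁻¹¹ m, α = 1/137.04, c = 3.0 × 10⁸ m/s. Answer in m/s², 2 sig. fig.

r = n²a₀/Z = 1.8 × 10⁻¹¹ m, v = Zαc/n = 6.6 × 10⁶ m/s
a = v²/r = (6.6 × 10⁶)² / 1.8 × 10⁻¹¹ = 2.4 × 10²⁴ m/s²

2.4 × 10²⁴ m/s²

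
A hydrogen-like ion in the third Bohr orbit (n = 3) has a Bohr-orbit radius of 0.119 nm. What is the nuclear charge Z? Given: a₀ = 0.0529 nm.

r_n = n²a₀/Z ⇒ Z = n²a₀/r = 3² × 0.0529 / 0.119 ≈ 4.00
Z = 4

4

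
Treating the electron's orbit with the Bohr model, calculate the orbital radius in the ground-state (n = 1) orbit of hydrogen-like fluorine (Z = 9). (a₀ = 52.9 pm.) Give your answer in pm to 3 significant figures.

5.88 pm

r_n = n²a₀/Z = 1² × 52.9 / 9
    = 1 × 52.9 / 9 = 5.88 pm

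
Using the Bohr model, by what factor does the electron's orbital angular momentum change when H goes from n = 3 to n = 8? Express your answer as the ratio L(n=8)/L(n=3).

L = nℏ depends only on n, so L ∝ n.
L(n=8)/L(n=3) = (8/3)^1 = 8/3

8/3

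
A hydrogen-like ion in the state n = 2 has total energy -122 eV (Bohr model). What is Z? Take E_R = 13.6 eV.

6

E_n = −E_R Z²/n² ⇒ Z² = −E_n n²/E_R = 122 × 2² / 13.6 ≈ 35.88
Z = 6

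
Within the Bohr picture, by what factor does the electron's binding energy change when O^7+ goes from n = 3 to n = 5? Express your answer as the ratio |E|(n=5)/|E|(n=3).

|E| ∝ Z^2 · n^-2; with Z fixed, |E| ∝ n^-2.
|E|(n=5)/|E|(n=3) = (5/3)^-2 = 9/25

9/25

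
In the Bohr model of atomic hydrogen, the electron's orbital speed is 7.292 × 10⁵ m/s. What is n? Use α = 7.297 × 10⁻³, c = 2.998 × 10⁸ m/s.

3

v_n = Zαc/n ⇒ n = Zαc/v = 1 × 0.007297 × 2.998 × 10⁸ / 7.292 × 10⁵ ≈ 3.00
n = 3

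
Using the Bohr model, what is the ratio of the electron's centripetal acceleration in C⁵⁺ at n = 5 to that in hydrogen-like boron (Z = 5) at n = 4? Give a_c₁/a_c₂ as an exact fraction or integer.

55296/78125

a_c ∝ Z^3 · n^-4
a_c₁/a_c₂ = (6/5)^3 · (5/4)^-4 = 55296/78125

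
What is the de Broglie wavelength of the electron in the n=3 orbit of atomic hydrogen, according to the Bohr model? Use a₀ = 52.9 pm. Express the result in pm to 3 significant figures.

997 pm

The Bohr quantisation condition is nλ = 2πr_n.
r_n = n²a₀/Z = 476 pm
λ = 2πr_n/n = 2π·476/3 = 997 pm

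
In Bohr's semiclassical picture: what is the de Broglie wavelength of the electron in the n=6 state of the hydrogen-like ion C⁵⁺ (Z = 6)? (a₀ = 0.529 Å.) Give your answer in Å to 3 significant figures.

3.32 Å

The Bohr quantisation condition is nλ = 2πr_n.
r_n = n²a₀/Z = 3.17 Å
λ = 2πr_n/n = 2π·3.17/6 = 3.32 Å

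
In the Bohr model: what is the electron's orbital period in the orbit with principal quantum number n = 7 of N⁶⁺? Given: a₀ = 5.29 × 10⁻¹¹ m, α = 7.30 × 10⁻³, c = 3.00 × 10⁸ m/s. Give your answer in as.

1060 as

r = n²a₀/Z = 7²·5.29 × 10⁻¹¹/7 = 3.70 × 10⁻¹⁰ m
v = Zαc/n = 7·0.00730·3.00 × 10⁸/7 = 2.19 × 10⁶ m/s
T = 2πr/v = 1.06 × 10⁻¹⁵ s = 1060 as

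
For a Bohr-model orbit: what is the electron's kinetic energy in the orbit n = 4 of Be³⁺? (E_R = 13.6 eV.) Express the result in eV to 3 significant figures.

For a Coulomb orbit the virial theorem gives K = −E_n.
E_n = −E_R·Z²/n², so K = E_R·Z²/n² = 13.6 × 4²/4² = 13.6 eV

13.6 eV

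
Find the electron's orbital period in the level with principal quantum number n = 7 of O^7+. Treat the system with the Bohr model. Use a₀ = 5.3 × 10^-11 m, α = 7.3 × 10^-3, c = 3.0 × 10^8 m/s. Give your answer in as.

810 as

r = n²a₀/Z = 7²·5.3 × 10^-11/8 = 3.2 × 10^-10 m
v = Zαc/n = 8·0.0073·3.0 × 10^8/7 = 2.5 × 10^6 m/s
T = 2πr/v = 8.1 × 10^-16 s = 810 as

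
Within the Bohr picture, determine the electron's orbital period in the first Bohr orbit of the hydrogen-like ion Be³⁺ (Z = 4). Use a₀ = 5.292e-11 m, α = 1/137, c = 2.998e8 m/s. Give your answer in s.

r = n²a₀/Z = 1²·5.292e-11/4 = 1.323e-11 m
v = Zαc/n = 4·0.007299·2.998e8/1 = 8.753e6 m/s
T = 2πr/v = 9.497e-18 s

9.497e-18 s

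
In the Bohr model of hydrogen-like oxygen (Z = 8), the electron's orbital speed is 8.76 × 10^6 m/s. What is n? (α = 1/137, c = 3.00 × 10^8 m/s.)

2

v_n = Zαc/n ⇒ n = Zαc/v = 8 × 0.00730 × 3.00 × 10^8 / 8.76 × 10^6 ≈ 2.00
n = 2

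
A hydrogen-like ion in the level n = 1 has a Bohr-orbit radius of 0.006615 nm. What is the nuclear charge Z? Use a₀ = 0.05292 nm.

r_n = n²a₀/Z ⇒ Z = n²a₀/r = 1² × 0.05292 / 0.006615 ≈ 8.00
Z = 8

8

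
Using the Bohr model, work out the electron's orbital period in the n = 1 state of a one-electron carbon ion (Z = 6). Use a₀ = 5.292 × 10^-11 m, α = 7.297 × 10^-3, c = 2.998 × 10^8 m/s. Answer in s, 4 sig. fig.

r = n²a₀/Z = 1²·5.292 × 10^-11/6 = 8.820 × 10^-12 m
v = Zαc/n = 6·0.007297·2.998 × 10^8/1 = 1.313 × 10^7 m/s
T = 2πr/v = 4.222 × 10^-18 s

4.222 × 10^-18 s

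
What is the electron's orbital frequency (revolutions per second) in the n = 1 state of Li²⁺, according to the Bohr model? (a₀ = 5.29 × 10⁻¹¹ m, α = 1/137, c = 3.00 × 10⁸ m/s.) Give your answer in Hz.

r = n²a₀/Z = 1.76 × 10⁻¹¹ m, v = Zαc/n = 6.57 × 10⁶ m/s
f = v/(2πr) = 5.93 × 10¹⁶ Hz

5.93 × 10¹⁶ Hz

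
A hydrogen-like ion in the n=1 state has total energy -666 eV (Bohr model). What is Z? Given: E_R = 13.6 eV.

7

E_n = −E_R Z²/n² ⇒ Z² = −E_n n²/E_R = 666 × 1² / 13.6 ≈ 48.97
Z = 7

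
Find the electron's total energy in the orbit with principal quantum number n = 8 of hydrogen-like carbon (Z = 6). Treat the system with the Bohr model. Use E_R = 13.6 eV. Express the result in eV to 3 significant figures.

E_n = −E_R·Z²/n² = −13.6 × 6²/8² = -7.65 eV

-7.65 eV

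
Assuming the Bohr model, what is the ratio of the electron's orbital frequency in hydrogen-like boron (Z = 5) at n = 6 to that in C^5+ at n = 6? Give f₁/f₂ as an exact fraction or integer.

25/36

f ∝ Z^2 · n^-3
f₁/f₂ = (5/6)^2 · (6/6)^-3 = 25/36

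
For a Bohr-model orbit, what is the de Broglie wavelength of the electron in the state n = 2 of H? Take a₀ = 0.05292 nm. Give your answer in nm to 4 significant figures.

0.6650 nm

The Bohr quantisation condition is nλ = 2πr_n.
r_n = n²a₀/Z = 0.2117 nm
λ = 2πr_n/n = 2π·0.2117/2 = 0.6650 nm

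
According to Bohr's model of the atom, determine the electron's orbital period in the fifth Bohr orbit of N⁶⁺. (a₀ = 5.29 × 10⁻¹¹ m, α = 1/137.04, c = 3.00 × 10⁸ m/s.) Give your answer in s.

r = n²a₀/Z = 5²·5.29 × 10⁻¹¹/7 = 1.89 × 10⁻¹⁰ m
v = Zαc/n = 7·0.00730·3.00 × 10⁸/5 = 3.06 × 10⁶ m/s
T = 2πr/v = 3.87 × 10⁻¹⁶ s

3.87 × 10⁻¹⁶ s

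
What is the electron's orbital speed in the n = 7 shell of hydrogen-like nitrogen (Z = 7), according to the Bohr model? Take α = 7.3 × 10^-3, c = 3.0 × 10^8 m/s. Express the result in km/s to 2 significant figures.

2200 km/s

v_n = Zαc/n = 7 × 0.0073 × 3.0 × 10^8 / 7
    = 2200 km/s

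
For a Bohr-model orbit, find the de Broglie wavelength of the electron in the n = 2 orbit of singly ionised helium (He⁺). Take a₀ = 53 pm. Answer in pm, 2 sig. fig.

The Bohr quantisation condition is nλ = 2πr_n.
r_n = n²a₀/Z = 110 pm
λ = 2πr_n/n = 2π·110/2 = 330 pm

330 pm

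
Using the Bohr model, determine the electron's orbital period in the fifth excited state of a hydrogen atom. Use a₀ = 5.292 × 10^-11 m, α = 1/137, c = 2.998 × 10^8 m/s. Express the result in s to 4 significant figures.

r = n²a₀/Z = 6²·5.292 × 10^-11/1 = 1.905 × 10^-9 m
v = Zαc/n = 1·0.007299·2.998 × 10^8/6 = 3.647 × 10^5 m/s
T = 2πr/v = 3.282 × 10^-14 s

3.282 × 10^-14 s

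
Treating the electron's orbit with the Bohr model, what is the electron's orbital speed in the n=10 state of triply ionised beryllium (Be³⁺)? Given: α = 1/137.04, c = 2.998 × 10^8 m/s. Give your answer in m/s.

v_n = Zαc/n = 4 × 0.007297 × 2.998 × 10^8 / 10
    = 8.751 × 10^5 m/s

8.751 × 10^5 m/s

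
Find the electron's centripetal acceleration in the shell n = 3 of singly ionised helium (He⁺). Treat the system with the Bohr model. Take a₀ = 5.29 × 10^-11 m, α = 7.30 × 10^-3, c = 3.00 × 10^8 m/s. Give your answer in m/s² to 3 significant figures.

r = n²a₀/Z = 2.38 × 10^-10 m, v = Zαc/n = 1.46 × 10^6 m/s
a = v²/r = (1.46 × 10^6)² / 2.38 × 10^-10 = 8.95 × 10^21 m/s²

8.95 × 10^21 m/s²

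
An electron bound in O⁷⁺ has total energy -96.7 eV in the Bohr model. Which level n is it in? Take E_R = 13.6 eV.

E_n = −E_R Z²/n² ⇒ n² = E_R Z²/(−E_n) = 13.6 × 8² / 96.7 ≈ 9.00
n = 3

3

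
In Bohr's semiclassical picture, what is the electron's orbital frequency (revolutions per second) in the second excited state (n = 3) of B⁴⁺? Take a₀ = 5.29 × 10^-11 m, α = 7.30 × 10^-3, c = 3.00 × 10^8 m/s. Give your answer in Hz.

r = n²a₀/Z = 9.52 × 10^-11 m, v = Zαc/n = 3.65 × 10^6 m/s
f = v/(2πr) = 6.10 × 10^15 Hz

6.10 × 10^15 Hz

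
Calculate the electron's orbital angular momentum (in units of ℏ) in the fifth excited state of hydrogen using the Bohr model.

6

L_n = nℏ, so L/ℏ = n = 6.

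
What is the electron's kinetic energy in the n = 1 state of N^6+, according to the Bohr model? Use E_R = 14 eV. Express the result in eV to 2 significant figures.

For a Coulomb orbit the virial theorem gives K = −E_n.
E_n = −E_R·Z²/n², so K = E_R·Z²/n² = 14 × 7²/1² = 690 eV

690 eV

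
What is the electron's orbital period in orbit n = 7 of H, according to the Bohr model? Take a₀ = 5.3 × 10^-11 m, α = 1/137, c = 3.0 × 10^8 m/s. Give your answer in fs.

52 fs

r = n²a₀/Z = 7²·5.3 × 10^-11/1 = 2.6 × 10^-9 m
v = Zαc/n = 1·0.0073·3.0 × 10^8/7 = 3.1 × 10^5 m/s
T = 2πr/v = 5.2 × 10^-14 s = 52 fs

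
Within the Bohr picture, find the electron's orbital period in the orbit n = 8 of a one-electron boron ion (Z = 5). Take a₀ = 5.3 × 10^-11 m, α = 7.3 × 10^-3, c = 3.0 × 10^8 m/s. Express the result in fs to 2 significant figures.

r = n²a₀/Z = 8²·5.3 × 10^-11/5 = 6.8 × 10^-10 m
v = Zαc/n = 5·0.0073·3.0 × 10^8/8 = 1.4 × 10^6 m/s
T = 2πr/v = 3.1 × 10^-15 s = 3.1 fs

3.1 fs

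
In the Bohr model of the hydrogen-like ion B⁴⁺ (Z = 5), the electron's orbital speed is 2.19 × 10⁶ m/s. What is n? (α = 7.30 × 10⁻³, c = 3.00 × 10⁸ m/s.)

5

v_n = Zαc/n ⇒ n = Zαc/v = 5 × 0.00730 × 3.00 × 10⁸ / 2.19 × 10⁶ ≈ 5.00
n = 5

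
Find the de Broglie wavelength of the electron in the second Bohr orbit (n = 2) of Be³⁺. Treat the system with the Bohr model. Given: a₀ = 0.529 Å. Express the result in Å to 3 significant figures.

The Bohr quantisation condition is nλ = 2πr_n.
r_n = n²a₀/Z = 0.529 Å
λ = 2πr_n/n = 2π·0.529/2 = 1.66 Å

1.66 Å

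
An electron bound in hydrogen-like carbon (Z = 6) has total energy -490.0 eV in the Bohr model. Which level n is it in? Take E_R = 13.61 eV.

E_n = −E_R Z²/n² ⇒ n² = E_R Z²/(−E_n) = 13.61 × 6² / 490.0 ≈ 1.00
n = 1

1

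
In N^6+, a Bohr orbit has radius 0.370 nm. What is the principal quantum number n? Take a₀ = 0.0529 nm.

7

r_n = n²a₀/Z ⇒ n² = rZ/a₀ = 0.370 × 7 / 0.0529 ≈ 48.96
n = 7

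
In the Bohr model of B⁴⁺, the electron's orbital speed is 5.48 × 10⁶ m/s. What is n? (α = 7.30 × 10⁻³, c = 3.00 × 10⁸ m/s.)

v_n = Zαc/n ⇒ n = Zαc/v = 5 × 0.00730 × 3.00 × 10⁸ / 5.48 × 10⁶ ≈ 2.00
n = 2

2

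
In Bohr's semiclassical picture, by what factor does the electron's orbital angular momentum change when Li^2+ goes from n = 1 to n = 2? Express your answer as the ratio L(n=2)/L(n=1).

L = nℏ depends only on n, so L ∝ n.
L(n=2)/L(n=1) = (2/1)^1 = 2

2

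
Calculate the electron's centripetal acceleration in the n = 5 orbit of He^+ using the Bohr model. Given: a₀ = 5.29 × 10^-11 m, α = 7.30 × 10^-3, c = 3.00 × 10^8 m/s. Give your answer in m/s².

1.16 × 10^21 m/s²

r = n²a₀/Z = 6.61 × 10^-10 m, v = Zαc/n = 8.76 × 10^5 m/s
a = v²/r = (8.76 × 10^5)² / 6.61 × 10^-10 = 1.16 × 10^21 m/s²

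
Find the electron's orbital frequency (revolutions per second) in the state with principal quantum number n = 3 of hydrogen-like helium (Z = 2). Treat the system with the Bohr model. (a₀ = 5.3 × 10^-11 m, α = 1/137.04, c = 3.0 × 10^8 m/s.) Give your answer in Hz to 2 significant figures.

r = n²a₀/Z = 2.4 × 10^-10 m, v = Zαc/n = 1.5 × 10^6 m/s
f = v/(2πr) = 9.7 × 10^14 Hz

9.7 × 10^14 Hz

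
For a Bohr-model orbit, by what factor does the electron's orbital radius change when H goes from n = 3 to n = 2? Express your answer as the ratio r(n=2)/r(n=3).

4/9

r ∝ Z^-1 · n^2; with Z fixed, r ∝ n^2.
r(n=2)/r(n=3) = (2/3)^2 = 4/9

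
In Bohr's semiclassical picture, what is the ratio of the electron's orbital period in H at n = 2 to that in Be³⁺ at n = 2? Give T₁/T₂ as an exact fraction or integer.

T ∝ Z^-2 · n^3
T₁/T₂ = (1/4)^-2 · (2/2)^3 = 16

16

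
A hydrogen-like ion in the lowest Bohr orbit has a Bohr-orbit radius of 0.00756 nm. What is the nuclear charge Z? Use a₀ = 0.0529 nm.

7

r_n = n²a₀/Z ⇒ Z = n²a₀/r = 1² × 0.0529 / 0.00756 ≈ 7.00
Z = 7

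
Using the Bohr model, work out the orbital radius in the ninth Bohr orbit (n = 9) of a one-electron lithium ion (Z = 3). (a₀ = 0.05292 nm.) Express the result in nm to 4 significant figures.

r_n = n²a₀/Z = 9² × 0.05292 / 3
    = 81 × 0.05292 / 3 = 1.429 nm

1.429 nm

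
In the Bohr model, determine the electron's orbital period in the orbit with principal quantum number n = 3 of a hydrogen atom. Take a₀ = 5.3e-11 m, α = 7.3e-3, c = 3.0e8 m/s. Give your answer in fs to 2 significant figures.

r = n²a₀/Z = 3²·5.3e-11/1 = 4.8e-10 m
v = Zαc/n = 1·0.0073·3.0e8/3 = 7.3e5 m/s
T = 2πr/v = 4.1e-15 s = 4.1 fs

4.1 fs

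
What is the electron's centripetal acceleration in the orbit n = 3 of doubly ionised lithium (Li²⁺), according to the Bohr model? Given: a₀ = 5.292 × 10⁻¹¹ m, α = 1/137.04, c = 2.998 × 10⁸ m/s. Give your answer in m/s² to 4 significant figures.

3.015 × 10²² m/s²

r = n²a₀/Z = 1.588 × 10⁻¹⁰ m, v = Zαc/n = 2.188 × 10⁶ m/s
a = v²/r = (2.188 × 10⁶)² / 1.588 × 10⁻¹⁰ = 3.015 × 10²² m/s²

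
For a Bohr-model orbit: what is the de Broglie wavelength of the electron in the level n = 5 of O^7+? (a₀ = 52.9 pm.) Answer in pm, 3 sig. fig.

The Bohr quantisation condition is nλ = 2πr_n.
r_n = n²a₀/Z = 165 pm
λ = 2πr_n/n = 2π·165/5 = 208 pm

208 pm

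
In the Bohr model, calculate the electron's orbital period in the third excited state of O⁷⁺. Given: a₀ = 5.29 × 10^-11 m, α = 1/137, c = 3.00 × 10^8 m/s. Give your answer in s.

1.52 × 10^-16 s

r = n²a₀/Z = 4²·5.29 × 10^-11/8 = 1.06 × 10^-10 m
v = Zαc/n = 8·0.00730·3.00 × 10^8/4 = 4.38 × 10^6 m/s
T = 2πr/v = 1.52 × 10^-16 s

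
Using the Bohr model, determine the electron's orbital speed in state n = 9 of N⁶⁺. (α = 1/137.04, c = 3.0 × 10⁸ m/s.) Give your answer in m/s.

1.7 × 10⁶ m/s

v_n = Zαc/n = 7 × 0.0073 × 3.0 × 10⁸ / 9
    = 1.7 × 10⁶ m/s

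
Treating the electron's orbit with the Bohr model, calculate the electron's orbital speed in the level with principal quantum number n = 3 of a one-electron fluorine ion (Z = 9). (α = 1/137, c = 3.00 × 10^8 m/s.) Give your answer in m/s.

6.57 × 10^6 m/s

v_n = Zαc/n = 9 × 0.00730 × 3.00 × 10^8 / 3
    = 6.57 × 10^6 m/s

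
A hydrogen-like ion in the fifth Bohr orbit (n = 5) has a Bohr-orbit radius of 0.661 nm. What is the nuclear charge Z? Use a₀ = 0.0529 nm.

2

r_n = n²a₀/Z ⇒ Z = n²a₀/r = 5² × 0.0529 / 0.661 ≈ 2.00
Z = 2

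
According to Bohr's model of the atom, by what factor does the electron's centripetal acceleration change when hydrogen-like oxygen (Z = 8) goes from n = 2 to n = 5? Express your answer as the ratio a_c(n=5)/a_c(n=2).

16/625

a_c ∝ Z^3 · n^-4; with Z fixed, a_c ∝ n^-4.
a_c(n=5)/a_c(n=2) = (5/2)^-4 = 16/625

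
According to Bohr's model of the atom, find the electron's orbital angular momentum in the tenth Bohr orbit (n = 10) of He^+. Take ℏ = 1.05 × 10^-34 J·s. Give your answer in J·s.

L_n = nℏ = 10 × 1.05 × 10^-34 = 1.05 × 10^-33 J·s

1.05 × 10^-33 J·s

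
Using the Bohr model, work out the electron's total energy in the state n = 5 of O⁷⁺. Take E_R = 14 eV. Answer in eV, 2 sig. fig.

E_n = −E_R·Z²/n² = −14 × 8²/5² = -36 eV

-36 eV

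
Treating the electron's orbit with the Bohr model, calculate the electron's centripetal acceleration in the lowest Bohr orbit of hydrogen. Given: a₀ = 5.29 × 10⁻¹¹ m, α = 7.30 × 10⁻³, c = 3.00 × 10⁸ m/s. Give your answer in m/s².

9.07 × 10²² m/s²

r = n²a₀/Z = 5.29 × 10⁻¹¹ m, v = Zαc/n = 2.19 × 10⁶ m/s
a = v²/r = (2.19 × 10⁶)² / 5.29 × 10⁻¹¹ = 9.07 × 10²² m/s²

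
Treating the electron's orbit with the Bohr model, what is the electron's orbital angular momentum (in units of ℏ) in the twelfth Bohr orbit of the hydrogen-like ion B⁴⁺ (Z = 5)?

L_n = nℏ, so L/ℏ = n = 12.

12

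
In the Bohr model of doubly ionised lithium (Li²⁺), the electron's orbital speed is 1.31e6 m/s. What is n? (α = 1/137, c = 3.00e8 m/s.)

5

v_n = Zαc/n ⇒ n = Zαc/v = 3 × 0.00730 × 3.00e8 / 1.31e6 ≈ 5.01
n = 5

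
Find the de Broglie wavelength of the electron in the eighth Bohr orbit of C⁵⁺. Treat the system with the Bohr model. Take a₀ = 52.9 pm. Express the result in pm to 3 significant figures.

The Bohr quantisation condition is nλ = 2πr_n.
r_n = n²a₀/Z = 564 pm
λ = 2πr_n/n = 2π·564/8 = 443 pm

443 pm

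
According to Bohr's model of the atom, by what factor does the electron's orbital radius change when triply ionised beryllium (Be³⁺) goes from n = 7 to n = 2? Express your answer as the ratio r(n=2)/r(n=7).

r ∝ Z^-1 · n^2; with Z fixed, r ∝ n^2.
r(n=2)/r(n=7) = (2/7)^2 = 4/49

4/49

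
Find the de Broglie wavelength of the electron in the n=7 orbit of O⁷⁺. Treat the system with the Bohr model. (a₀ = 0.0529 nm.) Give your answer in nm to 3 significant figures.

0.291 nm

The Bohr quantisation condition is nλ = 2πr_n.
r_n = n²a₀/Z = 0.324 nm
λ = 2πr_n/n = 2π·0.324/7 = 0.291 nm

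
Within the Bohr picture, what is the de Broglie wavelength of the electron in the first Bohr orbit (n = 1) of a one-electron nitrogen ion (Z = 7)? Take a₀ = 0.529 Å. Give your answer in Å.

0.475 Å

The Bohr quantisation condition is nλ = 2πr_n.
r_n = n²a₀/Z = 0.0756 Å
λ = 2πr_n/n = 2π·0.0756/1 = 0.475 Å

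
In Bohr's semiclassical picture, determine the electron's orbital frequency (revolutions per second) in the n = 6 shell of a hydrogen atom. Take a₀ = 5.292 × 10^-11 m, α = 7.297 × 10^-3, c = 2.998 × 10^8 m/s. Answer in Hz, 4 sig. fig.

3.046 × 10^13 Hz

r = n²a₀/Z = 1.905 × 10^-9 m, v = Zαc/n = 3.646 × 10^5 m/s
f = v/(2πr) = 3.046 × 10^13 Hz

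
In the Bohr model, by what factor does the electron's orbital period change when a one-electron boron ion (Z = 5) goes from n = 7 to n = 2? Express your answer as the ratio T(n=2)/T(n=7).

8/343

T ∝ Z^-2 · n^3; with Z fixed, T ∝ n^3.
T(n=2)/T(n=7) = (2/7)^3 = 8/343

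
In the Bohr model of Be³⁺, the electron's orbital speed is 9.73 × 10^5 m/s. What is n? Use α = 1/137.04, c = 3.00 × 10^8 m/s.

v_n = Zαc/n ⇒ n = Zαc/v = 4 × 0.00730 × 3.00 × 10^8 / 9.73 × 10^5 ≈ 9.00
n = 9

9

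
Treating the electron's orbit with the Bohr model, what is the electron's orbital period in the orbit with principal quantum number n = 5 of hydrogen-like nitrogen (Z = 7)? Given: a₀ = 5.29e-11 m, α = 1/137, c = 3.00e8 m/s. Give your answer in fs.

r = n²a₀/Z = 5²·5.29e-11/7 = 1.89e-10 m
v = Zαc/n = 7·0.00730·3.00e8/5 = 3.07e6 m/s
T = 2πr/v = 3.87e-16 s = 0.387 fs

0.387 fs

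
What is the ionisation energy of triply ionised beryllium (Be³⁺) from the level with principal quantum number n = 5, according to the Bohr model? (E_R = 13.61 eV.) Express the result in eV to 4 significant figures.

8.710 eV

E_n = −E_R·Z²/n² = −13.61 × 4²/5² eV = -8.710 eV
Ionisation energy = −E_n = 8.710 eV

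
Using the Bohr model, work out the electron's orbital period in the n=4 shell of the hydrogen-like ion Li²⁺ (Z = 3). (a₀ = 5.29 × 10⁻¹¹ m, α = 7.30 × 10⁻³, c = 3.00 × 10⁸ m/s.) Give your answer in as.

1080 as

r = n²a₀/Z = 4²·5.29 × 10⁻¹¹/3 = 2.82 × 10⁻¹⁰ m
v = Zαc/n = 3·0.00730·3.00 × 10⁸/4 = 1.64 × 10⁶ m/s
T = 2πr/v = 1.08 × 10⁻¹⁵ s = 1080 as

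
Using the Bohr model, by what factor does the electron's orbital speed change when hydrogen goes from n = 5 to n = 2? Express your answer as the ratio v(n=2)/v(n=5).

v ∝ Z^1 · n^-1; with Z fixed, v ∝ n^-1.
v(n=2)/v(n=5) = (2/5)^-1 = 5/2

5/2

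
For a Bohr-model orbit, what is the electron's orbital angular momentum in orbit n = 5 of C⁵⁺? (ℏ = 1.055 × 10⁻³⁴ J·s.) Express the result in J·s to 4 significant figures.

5.275 × 10⁻³⁴ J·s

L_n = nℏ = 5 × 1.055 × 10⁻³⁴ = 5.275 × 10⁻³⁴ J·s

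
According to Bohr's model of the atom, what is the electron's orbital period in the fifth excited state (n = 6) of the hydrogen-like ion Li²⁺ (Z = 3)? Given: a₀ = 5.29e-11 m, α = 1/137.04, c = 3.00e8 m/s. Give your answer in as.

3640 as

r = n²a₀/Z = 6²·5.29e-11/3 = 6.35e-10 m
v = Zαc/n = 3·0.00730·3.00e8/6 = 1.09e6 m/s
T = 2πr/v = 3.64e-15 s = 3640 as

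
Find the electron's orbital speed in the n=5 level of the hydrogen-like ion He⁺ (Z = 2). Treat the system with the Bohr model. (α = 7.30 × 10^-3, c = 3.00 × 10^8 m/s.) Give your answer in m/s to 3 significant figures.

v_n = Zαc/n = 2 × 0.00730 × 3.00 × 10^8 / 5
    = 8.76 × 10^5 m/s

8.76 × 10^5 m/s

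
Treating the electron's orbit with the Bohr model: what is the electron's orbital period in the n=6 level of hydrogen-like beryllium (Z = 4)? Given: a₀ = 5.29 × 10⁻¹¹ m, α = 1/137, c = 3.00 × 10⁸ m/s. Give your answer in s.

2.05 × 10⁻¹⁵ s

r = n²a₀/Z = 6²·5.29 × 10⁻¹¹/4 = 4.76 × 10⁻¹⁰ m
v = Zαc/n = 4·0.00730·3.00 × 10⁸/6 = 1.46 × 10⁶ m/s
T = 2πr/v = 2.05 × 10⁻¹⁵ s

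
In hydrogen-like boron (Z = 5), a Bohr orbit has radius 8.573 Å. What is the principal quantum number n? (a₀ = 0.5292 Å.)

9

r_n = n²a₀/Z ⇒ n² = rZ/a₀ = 8.573 × 5 / 0.5292 ≈ 81.00
n = 9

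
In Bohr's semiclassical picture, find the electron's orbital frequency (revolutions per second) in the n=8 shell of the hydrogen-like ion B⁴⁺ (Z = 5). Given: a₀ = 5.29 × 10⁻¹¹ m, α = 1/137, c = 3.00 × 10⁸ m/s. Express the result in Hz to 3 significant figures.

r = n²a₀/Z = 6.77 × 10⁻¹⁰ m, v = Zαc/n = 1.37 × 10⁶ m/s
f = v/(2πr) = 3.22 × 10¹⁴ Hz

3.22 × 10¹⁴ Hz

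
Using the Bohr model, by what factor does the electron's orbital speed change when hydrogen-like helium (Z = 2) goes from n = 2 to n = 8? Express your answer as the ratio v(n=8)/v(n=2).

v ∝ Z^1 · n^-1; with Z fixed, v ∝ n^-1.
v(n=8)/v(n=2) = (8/2)^-1 = 1/4

1/4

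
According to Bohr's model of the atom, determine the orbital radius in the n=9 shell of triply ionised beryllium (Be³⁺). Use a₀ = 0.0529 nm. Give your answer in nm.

r_n = n²a₀/Z = 9² × 0.0529 / 4
    = 81 × 0.0529 / 4 = 1.07 nm

1.07 nm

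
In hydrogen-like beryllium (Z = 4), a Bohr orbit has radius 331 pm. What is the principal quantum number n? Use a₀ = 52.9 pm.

5

r_n = n²a₀/Z ⇒ n² = rZ/a₀ = 331 × 4 / 52.9 ≈ 25.03
n = 5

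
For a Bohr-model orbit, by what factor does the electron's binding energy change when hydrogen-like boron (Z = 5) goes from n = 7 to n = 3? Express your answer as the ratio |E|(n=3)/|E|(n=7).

|E| ∝ Z^2 · n^-2; with Z fixed, |E| ∝ n^-2.
|E|(n=3)/|E|(n=7) = (3/7)^-2 = 49/9

49/9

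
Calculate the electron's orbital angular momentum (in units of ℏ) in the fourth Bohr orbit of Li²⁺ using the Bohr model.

L_n = nℏ, so L/ℏ = n = 4.

4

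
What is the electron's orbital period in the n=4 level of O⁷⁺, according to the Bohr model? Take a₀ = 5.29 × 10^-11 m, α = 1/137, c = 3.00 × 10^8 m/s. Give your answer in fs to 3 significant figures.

r = n²a₀/Z = 4²·5.29 × 10^-11/8 = 1.06 × 10^-10 m
v = Zαc/n = 8·0.00730·3.00 × 10^8/4 = 4.38 × 10^6 m/s
T = 2πr/v = 1.52 × 10^-16 s = 0.152 fs

0.152 fs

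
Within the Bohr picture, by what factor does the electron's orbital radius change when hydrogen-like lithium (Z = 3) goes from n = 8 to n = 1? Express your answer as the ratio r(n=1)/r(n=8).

1/64

r ∝ Z^-1 · n^2; with Z fixed, r ∝ n^2.
r(n=1)/r(n=8) = (1/8)^2 = 1/64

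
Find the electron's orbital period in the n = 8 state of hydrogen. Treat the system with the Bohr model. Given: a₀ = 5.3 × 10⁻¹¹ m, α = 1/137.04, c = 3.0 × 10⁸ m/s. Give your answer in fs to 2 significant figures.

78 fs

r = n²a₀/Z = 8²·5.3 × 10⁻¹¹/1 = 3.4 × 10⁻⁹ m
v = Zαc/n = 1·0.0073·3.0 × 10⁸/8 = 2.7 × 10⁵ m/s
T = 2πr/v = 7.8 × 10⁻¹⁴ s = 78 fs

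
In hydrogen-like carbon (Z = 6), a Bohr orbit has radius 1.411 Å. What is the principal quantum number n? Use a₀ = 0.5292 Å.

4

r_n = n²a₀/Z ⇒ n² = rZ/a₀ = 1.411 × 6 / 0.5292 ≈ 16.00
n = 4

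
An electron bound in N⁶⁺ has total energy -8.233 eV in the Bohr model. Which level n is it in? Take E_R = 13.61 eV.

9

E_n = −E_R Z²/n² ⇒ n² = E_R Z²/(−E_n) = 13.61 × 7² / 8.233 ≈ 81.00
n = 9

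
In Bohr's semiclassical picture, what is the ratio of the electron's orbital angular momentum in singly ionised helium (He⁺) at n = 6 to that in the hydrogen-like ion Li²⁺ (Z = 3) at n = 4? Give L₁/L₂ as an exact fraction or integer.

L = nℏ is independent of Z.
L₁/L₂ = n₁/n₂ = 6/4 = 3/2

3/2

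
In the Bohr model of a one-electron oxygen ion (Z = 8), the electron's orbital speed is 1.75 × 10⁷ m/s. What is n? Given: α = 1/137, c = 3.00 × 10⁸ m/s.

v_n = Zαc/n ⇒ n = Zαc/v = 8 × 0.00730 × 3.00 × 10⁸ / 1.75 × 10⁷ ≈ 1.00
n = 1

1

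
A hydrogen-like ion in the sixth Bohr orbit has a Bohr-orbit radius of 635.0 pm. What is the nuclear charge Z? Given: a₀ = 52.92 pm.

r_n = n²a₀/Z ⇒ Z = n²a₀/r = 6² × 52.92 / 635.0 ≈ 3.00
Z = 3

3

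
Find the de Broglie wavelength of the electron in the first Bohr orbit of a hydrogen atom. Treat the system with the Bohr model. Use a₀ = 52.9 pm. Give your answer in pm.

332 pm

The Bohr quantisation condition is nλ = 2πr_n.
r_n = n²a₀/Z = 52.9 pm
λ = 2πr_n/n = 2π·52.9/1 = 332 pm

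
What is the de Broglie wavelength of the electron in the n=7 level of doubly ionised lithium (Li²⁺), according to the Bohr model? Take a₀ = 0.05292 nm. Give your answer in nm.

The Bohr quantisation condition is nλ = 2πr_n.
r_n = n²a₀/Z = 0.8644 nm
λ = 2πr_n/n = 2π·0.8644/7 = 0.7758 nm

0.7758 nm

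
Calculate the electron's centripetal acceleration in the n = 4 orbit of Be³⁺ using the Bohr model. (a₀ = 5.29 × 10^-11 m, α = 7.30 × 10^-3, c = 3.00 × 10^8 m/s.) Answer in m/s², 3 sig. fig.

2.27 × 10^22 m/s²

r = n²a₀/Z = 2.12 × 10^-10 m, v = Zαc/n = 2.19 × 10^6 m/s
a = v²/r = (2.19 × 10^6)² / 2.12 × 10^-10 = 2.27 × 10^22 m/s²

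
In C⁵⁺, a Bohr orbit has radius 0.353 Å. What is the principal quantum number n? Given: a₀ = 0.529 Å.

r_n = n²a₀/Z ⇒ n² = rZ/a₀ = 0.353 × 6 / 0.529 ≈ 4.00
n = 2

2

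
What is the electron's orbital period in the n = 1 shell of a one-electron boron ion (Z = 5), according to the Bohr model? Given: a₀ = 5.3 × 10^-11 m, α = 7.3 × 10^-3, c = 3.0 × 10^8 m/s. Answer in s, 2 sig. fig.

6.1 × 10^-18 s

r = n²a₀/Z = 1²·5.3 × 10^-11/5 = 1.1 × 10^-11 m
v = Zαc/n = 5·0.0073·3.0 × 10^8/1 = 1.1 × 10^7 m/s
T = 2πr/v = 6.1 × 10^-18 s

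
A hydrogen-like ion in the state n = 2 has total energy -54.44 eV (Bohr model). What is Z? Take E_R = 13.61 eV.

4

E_n = −E_R Z²/n² ⇒ Z² = −E_n n²/E_R = 54.44 × 2² / 13.61 ≈ 16.00
Z = 4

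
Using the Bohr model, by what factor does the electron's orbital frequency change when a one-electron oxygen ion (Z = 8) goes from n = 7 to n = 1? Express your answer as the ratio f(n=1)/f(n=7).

343

f ∝ Z^2 · n^-3; with Z fixed, f ∝ n^-3.
f(n=1)/f(n=7) = (1/7)^-3 = 343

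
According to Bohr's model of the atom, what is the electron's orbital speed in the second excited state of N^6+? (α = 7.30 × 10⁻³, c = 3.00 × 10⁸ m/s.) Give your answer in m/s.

v_n = Zαc/n = 7 × 0.00730 × 3.00 × 10⁸ / 3
    = 5.11 × 10⁶ m/s

5.11 × 10⁶ m/s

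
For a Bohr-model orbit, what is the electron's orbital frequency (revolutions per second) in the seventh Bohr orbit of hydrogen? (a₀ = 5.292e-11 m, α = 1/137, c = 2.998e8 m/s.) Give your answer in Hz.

1.919e13 Hz

r = n²a₀/Z = 2.593e-9 m, v = Zαc/n = 3.126e5 m/s
f = v/(2πr) = 1.919e13 Hz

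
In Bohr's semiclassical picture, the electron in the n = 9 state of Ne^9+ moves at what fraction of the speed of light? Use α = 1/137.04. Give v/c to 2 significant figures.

0.0081

v_n = Zαc/n, so v/c = Zα/n = 10 × 0.0073 / 9 = 0.0081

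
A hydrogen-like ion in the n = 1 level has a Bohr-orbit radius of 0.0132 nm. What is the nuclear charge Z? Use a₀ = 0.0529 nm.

r_n = n²a₀/Z ⇒ Z = n²a₀/r = 1² × 0.0529 / 0.0132 ≈ 4.01
Z = 4

4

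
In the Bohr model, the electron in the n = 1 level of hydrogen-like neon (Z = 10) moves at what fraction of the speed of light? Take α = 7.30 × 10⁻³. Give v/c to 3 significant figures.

0.0730

v_n = Zαc/n, so v/c = Zα/n = 10 × 0.00730 / 1 = 0.0730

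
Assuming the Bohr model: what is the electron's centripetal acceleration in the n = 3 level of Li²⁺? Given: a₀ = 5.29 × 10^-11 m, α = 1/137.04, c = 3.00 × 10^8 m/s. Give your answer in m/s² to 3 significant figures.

3.02 × 10^22 m/s²

r = n²a₀/Z = 1.59 × 10^-10 m, v = Zαc/n = 2.19 × 10^6 m/s
a = v²/r = (2.19 × 10^6)² / 1.59 × 10^-10 = 3.02 × 10^22 m/s²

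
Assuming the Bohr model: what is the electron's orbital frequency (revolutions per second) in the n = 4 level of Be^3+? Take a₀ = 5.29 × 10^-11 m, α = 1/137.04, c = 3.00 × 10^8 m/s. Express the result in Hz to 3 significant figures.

r = n²a₀/Z = 2.12 × 10^-10 m, v = Zαc/n = 2.19 × 10^6 m/s
f = v/(2πr) = 1.65 × 10^15 Hz

1.65 × 10^15 Hz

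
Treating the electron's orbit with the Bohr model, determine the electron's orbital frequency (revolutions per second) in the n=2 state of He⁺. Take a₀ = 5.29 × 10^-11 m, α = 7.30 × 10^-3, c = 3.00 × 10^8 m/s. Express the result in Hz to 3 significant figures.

3.29 × 10^15 Hz

r = n²a₀/Z = 1.06 × 10^-10 m, v = Zαc/n = 2.19 × 10^6 m/s
f = v/(2πr) = 3.29 × 10^15 Hz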